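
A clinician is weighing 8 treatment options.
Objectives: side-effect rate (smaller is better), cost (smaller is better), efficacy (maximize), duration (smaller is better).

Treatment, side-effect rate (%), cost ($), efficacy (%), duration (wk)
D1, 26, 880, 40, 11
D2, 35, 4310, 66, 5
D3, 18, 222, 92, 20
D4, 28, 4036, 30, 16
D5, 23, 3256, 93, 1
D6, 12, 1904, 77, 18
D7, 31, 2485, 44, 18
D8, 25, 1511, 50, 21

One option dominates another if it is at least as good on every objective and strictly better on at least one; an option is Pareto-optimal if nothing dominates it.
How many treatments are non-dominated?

D1: not dominated.
D2: dominated by D5 (side-effect rate 23≤35, cost 3256≤4310, efficacy 93≥66, duration 1≤5).
D3: not dominated (best cost).
D4: dominated by D1 (side-effect rate 26≤28, cost 880≤4036, efficacy 40≥30, duration 11≤16).
D5: not dominated (best efficacy).
D6: not dominated (best side-effect rate).
D7: dominated by D6 (side-effect rate 12≤31, cost 1904≤2485, efficacy 77≥44, duration 18≤18).
D8: dominated by D3 (side-effect rate 18≤25, cost 222≤1511, efficacy 92≥50, duration 20≤21).
Pareto-optimal: D1, D3, D5, D6 → 4.

4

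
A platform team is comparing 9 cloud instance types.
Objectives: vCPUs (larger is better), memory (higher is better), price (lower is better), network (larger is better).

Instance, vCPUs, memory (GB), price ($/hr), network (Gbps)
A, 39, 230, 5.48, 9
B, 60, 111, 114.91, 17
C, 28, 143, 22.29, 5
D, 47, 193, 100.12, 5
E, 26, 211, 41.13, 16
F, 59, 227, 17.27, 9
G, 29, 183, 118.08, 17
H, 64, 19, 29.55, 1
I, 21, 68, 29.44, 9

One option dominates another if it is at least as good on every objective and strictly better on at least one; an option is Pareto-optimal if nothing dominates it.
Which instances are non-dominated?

A, B, E, F, G, H

A: not dominated (best memory).
B: not dominated.
C: dominated by A (vCPUs 39≥28, memory 230≥143, price 5.48≤22.29, network 9≥5).
D: dominated by F (vCPUs 59≥47, memory 227≥193, price 17.27≤100.12, network 9≥5).
E: not dominated.
F: not dominated.
G: not dominated.
H: not dominated (best vCPUs).
I: dominated by A (vCPUs 39≥21, memory 230≥68, price 5.48≤29.44, network 9≥9).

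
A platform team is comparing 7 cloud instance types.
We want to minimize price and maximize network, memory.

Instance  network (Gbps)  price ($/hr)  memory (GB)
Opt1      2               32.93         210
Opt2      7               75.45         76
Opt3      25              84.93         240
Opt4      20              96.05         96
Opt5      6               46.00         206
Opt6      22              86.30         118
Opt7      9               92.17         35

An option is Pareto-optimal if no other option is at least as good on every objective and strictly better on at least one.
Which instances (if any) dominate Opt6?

Opt3: network 25≥22, price 84.93≤86.30, memory 240≥118 — dominates Opt6.
Others (Opt1, Opt2, Opt4, Opt5, Opt7) are each worse than Opt6 on at least one objective.

Opt3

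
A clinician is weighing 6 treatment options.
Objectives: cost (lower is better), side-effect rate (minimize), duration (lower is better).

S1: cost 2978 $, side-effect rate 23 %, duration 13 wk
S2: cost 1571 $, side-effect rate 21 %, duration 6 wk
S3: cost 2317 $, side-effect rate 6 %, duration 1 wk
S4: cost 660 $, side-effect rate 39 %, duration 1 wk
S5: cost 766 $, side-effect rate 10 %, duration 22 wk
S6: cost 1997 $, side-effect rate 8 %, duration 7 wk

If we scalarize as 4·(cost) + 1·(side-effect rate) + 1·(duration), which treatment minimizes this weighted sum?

S4

S1: 4·2978 + 1·23 + 1·13 = 11948
S2: 4·1571 + 1·21 + 1·6 = 6311
S3: 4·2317 + 1·6 + 1·1 = 9275
S4: 4·660 + 1·39 + 1·1 = 2680
S5: 4·766 + 1·10 + 1·22 = 3096
S6: 4·1997 + 1·8 + 1·7 = 8003
Lowest: S4 at 2680.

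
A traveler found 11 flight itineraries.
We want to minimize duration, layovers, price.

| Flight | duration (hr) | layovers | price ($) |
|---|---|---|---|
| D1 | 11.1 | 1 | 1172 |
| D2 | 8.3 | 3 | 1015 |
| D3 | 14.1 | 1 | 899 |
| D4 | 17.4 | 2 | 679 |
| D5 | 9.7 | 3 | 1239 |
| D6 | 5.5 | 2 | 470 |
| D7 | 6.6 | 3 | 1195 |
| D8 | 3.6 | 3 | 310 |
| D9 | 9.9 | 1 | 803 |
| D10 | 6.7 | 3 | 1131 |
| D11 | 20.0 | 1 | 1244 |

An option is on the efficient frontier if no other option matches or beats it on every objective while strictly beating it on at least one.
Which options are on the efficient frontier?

D6, D8, D9

D1: dominated by D9 (duration 9.9≤11.1, layovers 1≤1, price 803≤1172).
D2: dominated by D6 (duration 5.5≤8.3, layovers 2≤3, price 470≤1015).
D3: dominated by D9 (duration 9.9≤14.1, layovers 1≤1, price 803≤899).
D4: dominated by D6 (duration 5.5≤17.4, layovers 2≤2, price 470≤679).
D5: dominated by D2 (duration 8.3≤9.7, layovers 3≤3, price 1015≤1239).
D6: not dominated.
D7: dominated by D6 (duration 5.5≤6.6, layovers 2≤3, price 470≤1195).
D8: not dominated (best duration).
D9: not dominated.
D10: dominated by D6 (duration 5.5≤6.7, layovers 2≤3, price 470≤1131).
D11: dominated by D1 (duration 11.1≤20.0, layovers 1≤1, price 1172≤1244).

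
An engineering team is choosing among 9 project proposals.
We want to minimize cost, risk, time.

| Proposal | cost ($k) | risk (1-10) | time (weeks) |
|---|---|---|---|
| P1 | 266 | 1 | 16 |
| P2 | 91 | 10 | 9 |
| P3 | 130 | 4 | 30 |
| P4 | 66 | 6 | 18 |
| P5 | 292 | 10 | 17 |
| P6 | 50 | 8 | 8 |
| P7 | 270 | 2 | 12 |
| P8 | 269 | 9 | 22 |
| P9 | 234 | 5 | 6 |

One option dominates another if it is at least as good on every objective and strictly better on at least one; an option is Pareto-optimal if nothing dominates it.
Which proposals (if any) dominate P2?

P6

P6: cost 50≤91, risk 8≤10, time 8≤9 — dominates P2.
Others (P1, P3, P4, P5, P7, P8, P9) are each worse than P2 on at least one objective.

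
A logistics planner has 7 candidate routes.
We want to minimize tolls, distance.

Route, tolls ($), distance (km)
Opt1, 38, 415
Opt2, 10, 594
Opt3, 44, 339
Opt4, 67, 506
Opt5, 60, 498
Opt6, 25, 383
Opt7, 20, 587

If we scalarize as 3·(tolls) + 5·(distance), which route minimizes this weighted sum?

Opt1: 3·38 + 5·415 = 2189
Opt2: 3·10 + 5·594 = 3000
Opt3: 3·44 + 5·339 = 1827
Opt4: 3·67 + 5·506 = 2731
Opt5: 3·60 + 5·498 = 2670
Opt6: 3·25 + 5·383 = 1990
Opt7: 3·20 + 5·587 = 2995
Lowest: Opt3 at 1827.

Opt3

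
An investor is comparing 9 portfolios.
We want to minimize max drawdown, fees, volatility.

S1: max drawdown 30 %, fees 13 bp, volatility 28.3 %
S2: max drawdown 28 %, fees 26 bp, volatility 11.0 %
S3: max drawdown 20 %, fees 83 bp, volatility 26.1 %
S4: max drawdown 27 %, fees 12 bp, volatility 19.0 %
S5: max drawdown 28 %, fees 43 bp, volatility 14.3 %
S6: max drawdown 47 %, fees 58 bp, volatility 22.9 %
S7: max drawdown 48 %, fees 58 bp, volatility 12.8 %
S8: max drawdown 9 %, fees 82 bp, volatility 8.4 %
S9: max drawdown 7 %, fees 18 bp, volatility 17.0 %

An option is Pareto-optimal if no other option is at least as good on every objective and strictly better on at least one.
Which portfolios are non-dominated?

S2, S4, S8, S9

S1: dominated by S4 (max drawdown 27≤30, fees 12≤13, volatility 19.0≤28.3).
S2: not dominated.
S3: dominated by S8 (max drawdown 9≤20, fees 82≤83, volatility 8.4≤26.1).
S4: not dominated (best fees).
S5: dominated by S2 (max drawdown 28≤28, fees 26≤43, volatility 11.0≤14.3).
S6: dominated by S2 (max drawdown 28≤47, fees 26≤58, volatility 11.0≤22.9).
S7: dominated by S2 (max drawdown 28≤48, fees 26≤58, volatility 11.0≤12.8).
S8: not dominated (best volatility).
S9: not dominated (best max drawdown).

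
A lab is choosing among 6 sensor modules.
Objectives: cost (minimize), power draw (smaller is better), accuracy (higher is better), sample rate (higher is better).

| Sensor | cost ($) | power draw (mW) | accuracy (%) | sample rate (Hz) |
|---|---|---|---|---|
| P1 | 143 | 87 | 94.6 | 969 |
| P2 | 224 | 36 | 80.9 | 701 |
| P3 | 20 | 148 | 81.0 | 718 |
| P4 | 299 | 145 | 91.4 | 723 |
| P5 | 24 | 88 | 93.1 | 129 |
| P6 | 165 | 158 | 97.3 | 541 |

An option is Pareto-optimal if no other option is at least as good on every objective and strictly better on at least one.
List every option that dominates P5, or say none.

none

P1: worse on cost (143 vs 24).
P2: worse on cost (224 vs 24).
P3: worse on power draw (148 vs 88).
P4: worse on cost (299 vs 24).
P6: worse on cost (165 vs 24).
No option dominates P5.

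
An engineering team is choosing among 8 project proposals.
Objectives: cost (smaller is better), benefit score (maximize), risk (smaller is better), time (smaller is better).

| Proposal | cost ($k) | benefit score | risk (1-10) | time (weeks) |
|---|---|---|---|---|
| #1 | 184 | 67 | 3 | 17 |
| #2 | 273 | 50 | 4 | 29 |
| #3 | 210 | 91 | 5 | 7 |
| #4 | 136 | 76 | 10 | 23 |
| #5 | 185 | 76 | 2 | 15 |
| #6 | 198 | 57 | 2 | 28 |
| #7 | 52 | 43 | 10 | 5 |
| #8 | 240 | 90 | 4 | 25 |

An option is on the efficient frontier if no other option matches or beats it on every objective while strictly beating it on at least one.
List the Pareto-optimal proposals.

#1: not dominated.
#2: dominated by #1 (cost 184≤273, benefit score 67≥50, risk 3≤4, time 17≤29).
#3: not dominated (best benefit score).
#4: not dominated.
#5: not dominated.
#6: dominated by #5 (cost 185≤198, benefit score 76≥57, risk 2≤2, time 15≤28).
#7: not dominated (best cost).
#8: not dominated.

#1, #3, #4, #5, #7, #8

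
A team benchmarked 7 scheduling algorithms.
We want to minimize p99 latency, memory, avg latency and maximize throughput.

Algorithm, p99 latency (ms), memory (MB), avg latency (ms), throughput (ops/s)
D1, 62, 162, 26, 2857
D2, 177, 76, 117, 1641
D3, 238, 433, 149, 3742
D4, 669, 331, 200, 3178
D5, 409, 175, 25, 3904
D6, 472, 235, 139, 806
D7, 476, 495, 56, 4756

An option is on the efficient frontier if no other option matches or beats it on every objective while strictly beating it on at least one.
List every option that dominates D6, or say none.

D1, D2, D5

D1: p99 latency 62≤472, memory 162≤235, avg latency 26≤139, throughput 2857≥806 — dominates D6.
D2: p99 latency 177≤472, memory 76≤235, avg latency 117≤139, throughput 1641≥806 — dominates D6.
D5: p99 latency 409≤472, memory 175≤235, avg latency 25≤139, throughput 3904≥806 — dominates D6.
Others (D3, D4, D7) are each worse than D6 on at least one objective.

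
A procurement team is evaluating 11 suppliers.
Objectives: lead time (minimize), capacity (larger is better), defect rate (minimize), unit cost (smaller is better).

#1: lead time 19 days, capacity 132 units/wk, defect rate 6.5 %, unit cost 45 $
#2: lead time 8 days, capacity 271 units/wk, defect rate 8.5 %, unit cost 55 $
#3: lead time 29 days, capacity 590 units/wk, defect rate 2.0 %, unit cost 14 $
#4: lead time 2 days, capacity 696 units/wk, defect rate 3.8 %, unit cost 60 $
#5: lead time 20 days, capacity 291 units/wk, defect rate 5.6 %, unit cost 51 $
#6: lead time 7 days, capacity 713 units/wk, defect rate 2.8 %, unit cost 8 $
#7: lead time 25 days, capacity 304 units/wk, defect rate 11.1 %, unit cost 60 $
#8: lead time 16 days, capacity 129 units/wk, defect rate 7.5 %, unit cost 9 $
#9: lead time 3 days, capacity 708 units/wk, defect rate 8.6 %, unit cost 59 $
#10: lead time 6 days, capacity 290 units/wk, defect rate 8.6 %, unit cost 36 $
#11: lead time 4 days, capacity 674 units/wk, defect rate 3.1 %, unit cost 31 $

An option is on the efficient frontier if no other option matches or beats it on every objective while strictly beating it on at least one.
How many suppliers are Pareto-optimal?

5

#1: dominated by #6 (lead time 7≤19, capacity 713≥132, defect rate 2.8≤6.5, unit cost 8≤45).
#2: dominated by #6 (lead time 7≤8, capacity 713≥271, defect rate 2.8≤8.5, unit cost 8≤55).
#3: not dominated (best defect rate).
#4: not dominated (best lead time).
#5: dominated by #6 (lead time 7≤20, capacity 713≥291, defect rate 2.8≤5.6, unit cost 8≤51).
#6: not dominated (best capacity).
#7: dominated by #4 (lead time 2≤25, capacity 696≥304, defect rate 3.8≤11.1, unit cost 60≤60).
#8: dominated by #6 (lead time 7≤16, capacity 713≥129, defect rate 2.8≤7.5, unit cost 8≤9).
#9: not dominated.
#10: dominated by #11 (lead time 4≤6, capacity 674≥290, defect rate 3.1≤8.6, unit cost 31≤36).
#11: not dominated.
Pareto-optimal: #3, #4, #6, #9, #11 → 5.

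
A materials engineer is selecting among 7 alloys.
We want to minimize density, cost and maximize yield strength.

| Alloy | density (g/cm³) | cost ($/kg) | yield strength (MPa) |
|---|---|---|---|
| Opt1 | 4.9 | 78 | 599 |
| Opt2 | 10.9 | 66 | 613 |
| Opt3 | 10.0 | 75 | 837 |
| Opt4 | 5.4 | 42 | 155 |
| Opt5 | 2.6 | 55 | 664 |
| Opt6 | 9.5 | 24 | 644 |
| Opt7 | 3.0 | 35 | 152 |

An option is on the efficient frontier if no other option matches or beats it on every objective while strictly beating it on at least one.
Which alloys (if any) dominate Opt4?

Opt1: worse on cost (78 vs 42).
Opt2: worse on density (10.9 vs 5.4).
Opt3: worse on density (10.0 vs 5.4).
Opt5: worse on cost (55 vs 42).
Opt6: worse on density (9.5 vs 5.4).
Opt7: worse on yield strength (152 vs 155).
No option dominates Opt4.

none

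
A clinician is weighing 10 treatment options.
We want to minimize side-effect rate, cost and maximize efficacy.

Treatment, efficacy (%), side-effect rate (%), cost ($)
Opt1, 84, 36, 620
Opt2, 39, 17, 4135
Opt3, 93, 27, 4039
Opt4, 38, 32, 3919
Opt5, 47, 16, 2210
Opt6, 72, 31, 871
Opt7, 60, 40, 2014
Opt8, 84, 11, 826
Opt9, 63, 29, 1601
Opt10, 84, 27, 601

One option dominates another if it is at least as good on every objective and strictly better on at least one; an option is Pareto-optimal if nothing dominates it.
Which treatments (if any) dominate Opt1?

Opt10

Opt10: efficacy 84≥84, side-effect rate 27≤36, cost 601≤620 — dominates Opt1.
Others (Opt2, Opt3, Opt4, Opt5, Opt6, Opt7, Opt8, Opt9) are each worse than Opt1 on at least one objective.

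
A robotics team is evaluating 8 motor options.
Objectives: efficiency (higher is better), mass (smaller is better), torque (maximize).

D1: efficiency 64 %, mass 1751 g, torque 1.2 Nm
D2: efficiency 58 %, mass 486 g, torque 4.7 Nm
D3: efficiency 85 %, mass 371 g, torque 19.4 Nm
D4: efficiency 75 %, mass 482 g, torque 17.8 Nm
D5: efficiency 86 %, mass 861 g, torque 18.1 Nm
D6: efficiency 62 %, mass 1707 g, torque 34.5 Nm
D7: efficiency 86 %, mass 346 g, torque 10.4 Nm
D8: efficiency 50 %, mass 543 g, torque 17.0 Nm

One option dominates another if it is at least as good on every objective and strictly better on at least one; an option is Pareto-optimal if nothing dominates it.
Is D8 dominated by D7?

No

D7 vs D8: D7 is worse on torque (10.4 vs 17.0), so it does not dominate D8.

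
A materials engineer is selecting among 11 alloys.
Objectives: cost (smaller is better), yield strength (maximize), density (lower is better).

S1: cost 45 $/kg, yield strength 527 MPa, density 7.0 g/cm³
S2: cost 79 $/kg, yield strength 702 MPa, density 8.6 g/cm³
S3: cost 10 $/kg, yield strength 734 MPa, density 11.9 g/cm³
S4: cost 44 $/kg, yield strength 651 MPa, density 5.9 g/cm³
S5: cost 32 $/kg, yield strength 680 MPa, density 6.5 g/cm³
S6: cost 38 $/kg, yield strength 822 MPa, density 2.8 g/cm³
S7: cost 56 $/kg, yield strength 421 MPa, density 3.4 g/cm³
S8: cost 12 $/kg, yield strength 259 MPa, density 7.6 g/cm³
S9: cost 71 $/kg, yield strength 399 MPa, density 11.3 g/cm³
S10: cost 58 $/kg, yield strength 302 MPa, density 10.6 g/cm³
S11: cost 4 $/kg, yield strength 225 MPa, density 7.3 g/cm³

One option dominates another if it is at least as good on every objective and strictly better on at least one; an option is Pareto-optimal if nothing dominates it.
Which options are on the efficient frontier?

S3, S5, S6, S8, S11

S1: dominated by S4 (cost 44≤45, yield strength 651≥527, density 5.9≤7.0).
S2: dominated by S6 (cost 38≤79, yield strength 822≥702, density 2.8≤8.6).
S3: not dominated.
S4: dominated by S6 (cost 38≤44, yield strength 822≥651, density 2.8≤5.9).
S5: not dominated.
S6: not dominated (best yield strength).
S7: dominated by S6 (cost 38≤56, yield strength 822≥421, density 2.8≤3.4).
S8: not dominated.
S9: dominated by S1 (cost 45≤71, yield strength 527≥399, density 7.0≤11.3).
S10: dominated by S1 (cost 45≤58, yield strength 527≥302, density 7.0≤10.6).
S11: not dominated (best cost).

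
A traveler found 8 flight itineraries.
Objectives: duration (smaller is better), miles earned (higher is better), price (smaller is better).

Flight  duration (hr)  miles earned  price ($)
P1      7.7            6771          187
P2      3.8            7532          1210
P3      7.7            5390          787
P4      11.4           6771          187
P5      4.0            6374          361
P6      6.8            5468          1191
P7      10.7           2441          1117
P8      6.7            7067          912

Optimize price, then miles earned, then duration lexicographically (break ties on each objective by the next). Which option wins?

P1

First minimize price: best is 187, kept {P1, P4}.
Then maximize miles earned: best is 6771, kept {P1, P4}.
Then minimize duration: best is 7.7, kept {P1}.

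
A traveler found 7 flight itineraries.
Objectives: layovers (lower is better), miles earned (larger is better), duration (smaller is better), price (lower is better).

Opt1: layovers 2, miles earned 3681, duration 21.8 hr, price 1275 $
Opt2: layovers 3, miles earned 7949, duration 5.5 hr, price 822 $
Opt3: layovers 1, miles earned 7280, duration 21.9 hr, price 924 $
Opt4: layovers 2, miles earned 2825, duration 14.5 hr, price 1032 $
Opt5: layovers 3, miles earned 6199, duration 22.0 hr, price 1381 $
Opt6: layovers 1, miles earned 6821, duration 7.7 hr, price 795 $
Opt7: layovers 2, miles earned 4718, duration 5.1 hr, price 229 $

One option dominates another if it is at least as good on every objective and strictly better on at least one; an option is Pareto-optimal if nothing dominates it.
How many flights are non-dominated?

Opt1: dominated by Opt6 (layovers 1≤2, miles earned 6821≥3681, duration 7.7≤21.8, price 795≤1275).
Opt2: not dominated (best miles earned).
Opt3: not dominated.
Opt4: dominated by Opt6 (layovers 1≤2, miles earned 6821≥2825, duration 7.7≤14.5, price 795≤1032).
Opt5: dominated by Opt2 (layovers 3≤3, miles earned 7949≥6199, duration 5.5≤22.0, price 822≤1381).
Opt6: not dominated.
Opt7: not dominated (best duration).
Pareto-optimal: Opt2, Opt3, Opt6, Opt7 → 4.

4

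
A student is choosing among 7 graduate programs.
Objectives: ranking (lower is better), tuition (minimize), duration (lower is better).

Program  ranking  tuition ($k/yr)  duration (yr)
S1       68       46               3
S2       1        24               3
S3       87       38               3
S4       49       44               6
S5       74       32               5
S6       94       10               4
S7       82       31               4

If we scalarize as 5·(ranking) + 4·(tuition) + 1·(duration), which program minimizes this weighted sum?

S2

S1: 5·68 + 4·46 + 1·3 = 527
S2: 5·1 + 4·24 + 1·3 = 104
S3: 5·87 + 4·38 + 1·3 = 590
S4: 5·49 + 4·44 + 1·6 = 427
S5: 5·74 + 4·32 + 1·5 = 503
S6: 5·94 + 4·10 + 1·4 = 514
S7: 5·82 + 4·31 + 1·4 = 538
Lowest: S2 at 104.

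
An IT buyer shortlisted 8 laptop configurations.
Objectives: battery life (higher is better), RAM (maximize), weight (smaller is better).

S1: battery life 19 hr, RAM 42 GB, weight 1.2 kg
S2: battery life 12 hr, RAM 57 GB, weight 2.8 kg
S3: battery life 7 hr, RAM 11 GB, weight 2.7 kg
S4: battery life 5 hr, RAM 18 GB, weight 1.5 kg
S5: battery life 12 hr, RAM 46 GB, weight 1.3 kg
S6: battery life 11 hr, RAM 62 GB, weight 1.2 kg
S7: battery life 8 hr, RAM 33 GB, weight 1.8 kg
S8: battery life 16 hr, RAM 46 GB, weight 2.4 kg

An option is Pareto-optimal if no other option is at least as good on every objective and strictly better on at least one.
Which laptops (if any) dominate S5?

S1: worse on RAM (42 vs 46).
S2: worse on weight (2.8 vs 1.3).
S3: worse on battery life (7 vs 12).
S4: worse on battery life (5 vs 12).
S6: worse on battery life (11 vs 12).
S7: worse on battery life (8 vs 12).
S8: worse on weight (2.4 vs 1.3).
No option dominates S5.

none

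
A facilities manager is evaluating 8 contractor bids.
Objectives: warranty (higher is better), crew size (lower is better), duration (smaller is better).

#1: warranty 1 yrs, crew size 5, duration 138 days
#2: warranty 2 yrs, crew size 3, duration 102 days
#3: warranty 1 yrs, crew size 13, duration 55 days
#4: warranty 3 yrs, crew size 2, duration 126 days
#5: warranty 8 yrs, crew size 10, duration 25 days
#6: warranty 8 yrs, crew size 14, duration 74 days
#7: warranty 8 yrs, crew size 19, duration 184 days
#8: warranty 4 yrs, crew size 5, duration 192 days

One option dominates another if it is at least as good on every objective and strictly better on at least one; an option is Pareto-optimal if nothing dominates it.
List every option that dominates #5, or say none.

#1: worse on warranty (1 vs 8).
#2: worse on warranty (2 vs 8).
#3: worse on warranty (1 vs 8).
#4: worse on warranty (3 vs 8).
#6: worse on crew size (14 vs 10).
#7: worse on crew size (19 vs 10).
#8: worse on warranty (4 vs 8).
No option dominates #5.

none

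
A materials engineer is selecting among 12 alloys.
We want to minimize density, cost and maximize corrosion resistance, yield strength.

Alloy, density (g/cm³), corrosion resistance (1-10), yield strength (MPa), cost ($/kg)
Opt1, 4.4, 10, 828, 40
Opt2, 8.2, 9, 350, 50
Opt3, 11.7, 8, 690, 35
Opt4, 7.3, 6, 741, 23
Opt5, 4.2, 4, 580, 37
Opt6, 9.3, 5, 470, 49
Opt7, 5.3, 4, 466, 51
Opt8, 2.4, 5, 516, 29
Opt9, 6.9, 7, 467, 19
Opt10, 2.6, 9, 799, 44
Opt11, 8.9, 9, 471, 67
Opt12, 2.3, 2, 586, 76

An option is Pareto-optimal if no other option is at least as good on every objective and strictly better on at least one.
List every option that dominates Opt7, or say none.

Opt1: density 4.4≤5.3, corrosion resistance 10≥4, yield strength 828≥466, cost 40≤51 — dominates Opt7.
Opt5: density 4.2≤5.3, corrosion resistance 4≥4, yield strength 580≥466, cost 37≤51 — dominates Opt7.
Opt8: density 2.4≤5.3, corrosion resistance 5≥4, yield strength 516≥466, cost 29≤51 — dominates Opt7.
Opt10: density 2.6≤5.3, corrosion resistance 9≥4, yield strength 799≥466, cost 44≤51 — dominates Opt7.
Others (Opt2, Opt3, Opt4, Opt6, Opt9, Opt11, Opt12) are each worse than Opt7 on at least one objective.

Opt1, Opt5, Opt8, Opt10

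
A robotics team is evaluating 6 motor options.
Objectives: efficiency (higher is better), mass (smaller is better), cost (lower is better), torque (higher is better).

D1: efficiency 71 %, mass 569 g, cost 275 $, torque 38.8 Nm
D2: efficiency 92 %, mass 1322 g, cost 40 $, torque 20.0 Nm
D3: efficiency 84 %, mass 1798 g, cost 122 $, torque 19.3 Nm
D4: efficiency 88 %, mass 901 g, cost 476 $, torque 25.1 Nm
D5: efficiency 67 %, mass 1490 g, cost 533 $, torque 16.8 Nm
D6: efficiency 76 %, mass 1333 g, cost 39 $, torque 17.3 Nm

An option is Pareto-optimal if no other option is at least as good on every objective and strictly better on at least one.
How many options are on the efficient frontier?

D1: not dominated (best mass).
D2: not dominated (best efficiency).
D3: dominated by D2 (efficiency 92≥84, mass 1322≤1798, cost 40≤122, torque 20.0≥19.3).
D4: not dominated.
D5: dominated by D1 (efficiency 71≥67, mass 569≤1490, cost 275≤533, torque 38.8≥16.8).
D6: not dominated (best cost).
Pareto-optimal: D1, D2, D4, D6 → 4.

4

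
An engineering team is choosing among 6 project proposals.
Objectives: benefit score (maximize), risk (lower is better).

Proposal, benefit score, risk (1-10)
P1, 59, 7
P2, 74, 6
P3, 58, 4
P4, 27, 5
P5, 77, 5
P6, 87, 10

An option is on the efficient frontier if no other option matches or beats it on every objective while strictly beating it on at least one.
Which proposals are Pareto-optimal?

P1: dominated by P2 (benefit score 74≥59, risk 6≤7).
P2: dominated by P5 (benefit score 77≥74, risk 5≤6).
P3: not dominated (best risk).
P4: dominated by P3 (benefit score 58≥27, risk 4≤5).
P5: not dominated.
P6: not dominated (best benefit score).

P3, P5, P6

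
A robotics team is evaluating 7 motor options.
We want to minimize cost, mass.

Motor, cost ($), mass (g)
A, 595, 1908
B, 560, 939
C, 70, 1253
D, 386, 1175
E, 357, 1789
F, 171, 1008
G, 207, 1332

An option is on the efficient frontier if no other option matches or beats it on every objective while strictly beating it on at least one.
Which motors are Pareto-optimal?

B, C, F

A: dominated by B (cost 560≤595, mass 939≤1908).
B: not dominated (best mass).
C: not dominated (best cost).
D: dominated by F (cost 171≤386, mass 1008≤1175).
E: dominated by C (cost 70≤357, mass 1253≤1789).
F: not dominated.
G: dominated by C (cost 70≤207, mass 1253≤1332).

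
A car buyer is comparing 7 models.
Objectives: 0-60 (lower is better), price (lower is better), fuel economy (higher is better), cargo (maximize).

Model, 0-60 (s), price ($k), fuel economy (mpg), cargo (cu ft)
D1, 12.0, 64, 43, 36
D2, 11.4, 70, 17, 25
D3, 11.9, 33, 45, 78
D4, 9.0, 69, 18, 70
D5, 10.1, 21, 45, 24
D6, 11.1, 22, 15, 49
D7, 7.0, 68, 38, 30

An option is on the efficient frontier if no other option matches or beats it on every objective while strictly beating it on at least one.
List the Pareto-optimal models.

D1: dominated by D3 (0-60 11.9≤12.0, price 33≤64, fuel economy 45≥43, cargo 78≥36).
D2: dominated by D4 (0-60 9.0≤11.4, price 69≤70, fuel economy 18≥17, cargo 70≥25).
D3: not dominated (best cargo).
D4: not dominated.
D5: not dominated (best price).
D6: not dominated.
D7: not dominated (best 0-60).

D3, D4, D5, D6, D7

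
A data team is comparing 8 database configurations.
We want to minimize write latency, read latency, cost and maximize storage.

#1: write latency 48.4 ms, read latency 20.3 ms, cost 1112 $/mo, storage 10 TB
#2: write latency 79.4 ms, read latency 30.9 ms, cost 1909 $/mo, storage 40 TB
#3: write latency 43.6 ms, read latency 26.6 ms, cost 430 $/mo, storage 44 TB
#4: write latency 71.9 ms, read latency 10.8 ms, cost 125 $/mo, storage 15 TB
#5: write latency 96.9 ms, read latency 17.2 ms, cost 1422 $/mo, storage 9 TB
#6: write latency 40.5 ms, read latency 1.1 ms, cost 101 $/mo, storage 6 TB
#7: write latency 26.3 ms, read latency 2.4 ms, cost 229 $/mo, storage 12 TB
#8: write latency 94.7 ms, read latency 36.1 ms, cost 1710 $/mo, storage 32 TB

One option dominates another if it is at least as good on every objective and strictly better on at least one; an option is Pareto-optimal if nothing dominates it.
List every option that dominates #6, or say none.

#1: worse on write latency (48.4 vs 40.5).
#2: worse on write latency (79.4 vs 40.5).
#3: worse on write latency (43.6 vs 40.5).
#4: worse on write latency (71.9 vs 40.5).
#5: worse on write latency (96.9 vs 40.5).
#7: worse on read latency (2.4 vs 1.1).
#8: worse on write latency (94.7 vs 40.5).
No option dominates #6.

none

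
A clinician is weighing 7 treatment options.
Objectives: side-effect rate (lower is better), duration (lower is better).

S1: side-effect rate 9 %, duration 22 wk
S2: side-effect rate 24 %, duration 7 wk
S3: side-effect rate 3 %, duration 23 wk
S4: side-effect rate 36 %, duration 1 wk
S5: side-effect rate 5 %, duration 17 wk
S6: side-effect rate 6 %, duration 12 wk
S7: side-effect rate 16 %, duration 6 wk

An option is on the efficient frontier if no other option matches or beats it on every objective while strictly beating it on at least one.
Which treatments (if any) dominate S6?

S1: worse on side-effect rate (9 vs 6).
S2: worse on side-effect rate (24 vs 6).
S3: worse on duration (23 vs 12).
S4: worse on side-effect rate (36 vs 6).
S5: worse on duration (17 vs 12).
S7: worse on side-effect rate (16 vs 6).
No option dominates S6.

none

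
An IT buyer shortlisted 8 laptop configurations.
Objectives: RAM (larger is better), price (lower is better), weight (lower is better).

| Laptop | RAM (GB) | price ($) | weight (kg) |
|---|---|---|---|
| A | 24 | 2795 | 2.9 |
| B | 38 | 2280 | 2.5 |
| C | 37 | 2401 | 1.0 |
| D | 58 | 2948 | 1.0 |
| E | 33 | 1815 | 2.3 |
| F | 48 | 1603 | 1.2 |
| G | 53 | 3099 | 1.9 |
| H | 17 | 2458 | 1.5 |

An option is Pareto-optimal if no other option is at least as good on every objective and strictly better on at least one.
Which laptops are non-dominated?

C, D, F

A: dominated by B (RAM 38≥24, price 2280≤2795, weight 2.5≤2.9).
B: dominated by F (RAM 48≥38, price 1603≤2280, weight 1.2≤2.5).
C: not dominated.
D: not dominated (best RAM).
E: dominated by F (RAM 48≥33, price 1603≤1815, weight 1.2≤2.3).
F: not dominated (best price).
G: dominated by D (RAM 58≥53, price 2948≤3099, weight 1.0≤1.9).
H: dominated by C (RAM 37≥17, price 2401≤2458, weight 1.0≤1.5).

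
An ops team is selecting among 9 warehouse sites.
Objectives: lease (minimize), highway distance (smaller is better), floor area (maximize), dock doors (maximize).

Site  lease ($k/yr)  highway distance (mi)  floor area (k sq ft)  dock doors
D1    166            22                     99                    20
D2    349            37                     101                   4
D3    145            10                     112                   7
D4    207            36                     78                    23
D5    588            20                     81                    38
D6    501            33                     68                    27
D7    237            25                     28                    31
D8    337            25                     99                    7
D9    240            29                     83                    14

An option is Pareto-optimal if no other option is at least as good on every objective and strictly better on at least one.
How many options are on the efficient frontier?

6

D1: not dominated.
D2: dominated by D3 (lease 145≤349, highway distance 10≤37, floor area 112≥101, dock doors 7≥4).
D3: not dominated (best lease).
D4: not dominated.
D5: not dominated (best dock doors).
D6: not dominated.
D7: not dominated.
D8: dominated by D1 (lease 166≤337, highway distance 22≤25, floor area 99≥99, dock doors 20≥7).
D9: dominated by D1 (lease 166≤240, highway distance 22≤29, floor area 99≥83, dock doors 20≥14).
Pareto-optimal: D1, D3, D4, D5, D6, D7 → 6.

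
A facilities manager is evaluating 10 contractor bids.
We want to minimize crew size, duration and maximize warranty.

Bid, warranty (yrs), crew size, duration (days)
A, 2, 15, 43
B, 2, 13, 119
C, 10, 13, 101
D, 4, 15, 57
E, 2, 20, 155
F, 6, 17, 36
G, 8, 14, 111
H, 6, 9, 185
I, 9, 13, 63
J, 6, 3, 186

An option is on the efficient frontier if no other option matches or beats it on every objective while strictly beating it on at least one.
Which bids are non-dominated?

A: not dominated.
B: dominated by C (warranty 10≥2, crew size 13≤13, duration 101≤119).
C: not dominated (best warranty).
D: not dominated.
E: dominated by A (warranty 2≥2, crew size 15≤20, duration 43≤155).
F: not dominated (best duration).
G: dominated by C (warranty 10≥8, crew size 13≤14, duration 101≤111).
H: not dominated.
I: not dominated.
J: not dominated (best crew size).

A, C, D, F, H, I, J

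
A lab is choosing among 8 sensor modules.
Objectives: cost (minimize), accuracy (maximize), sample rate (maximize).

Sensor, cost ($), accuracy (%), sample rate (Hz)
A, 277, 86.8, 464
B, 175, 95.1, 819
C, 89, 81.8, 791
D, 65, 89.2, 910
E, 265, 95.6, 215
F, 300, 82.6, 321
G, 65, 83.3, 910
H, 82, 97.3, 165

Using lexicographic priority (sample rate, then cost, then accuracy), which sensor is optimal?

D

First maximize sample rate: best is 910, kept {D, G}.
Then minimize cost: best is 65, kept {D, G}.
Then maximize accuracy: best is 89.2, kept {D}.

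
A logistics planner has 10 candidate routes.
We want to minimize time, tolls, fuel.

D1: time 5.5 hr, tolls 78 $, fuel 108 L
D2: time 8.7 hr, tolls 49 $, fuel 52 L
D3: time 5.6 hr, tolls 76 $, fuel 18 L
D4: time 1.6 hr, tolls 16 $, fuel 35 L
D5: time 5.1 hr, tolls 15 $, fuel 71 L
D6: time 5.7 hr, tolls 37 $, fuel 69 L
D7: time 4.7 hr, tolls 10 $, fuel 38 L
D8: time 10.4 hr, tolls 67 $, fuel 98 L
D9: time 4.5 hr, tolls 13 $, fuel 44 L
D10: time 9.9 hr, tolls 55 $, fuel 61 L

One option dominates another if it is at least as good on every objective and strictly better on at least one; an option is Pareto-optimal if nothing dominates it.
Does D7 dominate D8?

Yes

D7 vs D8: time 4.7≤10.4, tolls 10≤67, fuel 38≤98 — D7 is at least as good on every objective with at least one strict improvement.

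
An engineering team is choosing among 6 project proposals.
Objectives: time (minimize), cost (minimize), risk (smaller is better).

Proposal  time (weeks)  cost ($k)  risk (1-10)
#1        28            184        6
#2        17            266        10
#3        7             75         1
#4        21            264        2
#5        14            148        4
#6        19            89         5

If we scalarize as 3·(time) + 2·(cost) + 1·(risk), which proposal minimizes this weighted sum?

#3

#1: 3·28 + 2·184 + 1·6 = 458
#2: 3·17 + 2·266 + 1·10 = 593
#3: 3·7 + 2·75 + 1·1 = 172
#4: 3·21 + 2·264 + 1·2 = 593
#5: 3·14 + 2·148 + 1·4 = 342
#6: 3·19 + 2·89 + 1·5 = 240
Lowest: #3 at 172.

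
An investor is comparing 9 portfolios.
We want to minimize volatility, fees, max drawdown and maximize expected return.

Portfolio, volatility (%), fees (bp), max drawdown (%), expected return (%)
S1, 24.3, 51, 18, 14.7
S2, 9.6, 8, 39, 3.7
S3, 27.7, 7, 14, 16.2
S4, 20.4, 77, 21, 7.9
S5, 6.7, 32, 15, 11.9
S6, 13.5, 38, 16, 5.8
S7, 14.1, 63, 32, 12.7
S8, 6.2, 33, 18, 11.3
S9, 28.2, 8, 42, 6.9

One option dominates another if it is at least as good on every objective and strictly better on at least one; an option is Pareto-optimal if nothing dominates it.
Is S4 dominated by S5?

Yes

S5 vs S4: volatility 6.7≤20.4, fees 32≤77, max drawdown 15≤21, expected return 11.9≥7.9 — S5 is at least as good on every objective with at least one strict improvement.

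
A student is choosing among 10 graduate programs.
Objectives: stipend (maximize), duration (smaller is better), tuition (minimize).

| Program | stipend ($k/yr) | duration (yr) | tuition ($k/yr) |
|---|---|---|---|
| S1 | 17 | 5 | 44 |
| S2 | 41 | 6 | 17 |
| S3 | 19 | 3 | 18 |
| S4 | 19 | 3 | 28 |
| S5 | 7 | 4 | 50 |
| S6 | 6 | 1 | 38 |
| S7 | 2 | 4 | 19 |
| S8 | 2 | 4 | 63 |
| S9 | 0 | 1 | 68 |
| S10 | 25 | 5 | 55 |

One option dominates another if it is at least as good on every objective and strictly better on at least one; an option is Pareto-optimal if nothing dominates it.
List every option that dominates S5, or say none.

S3: stipend 19≥7, duration 3≤4, tuition 18≤50 — dominates S5.
S4: stipend 19≥7, duration 3≤4, tuition 28≤50 — dominates S5.
Others (S1, S2, S6, S7, S8, S9, S10) are each worse than S5 on at least one objective.

S3, S4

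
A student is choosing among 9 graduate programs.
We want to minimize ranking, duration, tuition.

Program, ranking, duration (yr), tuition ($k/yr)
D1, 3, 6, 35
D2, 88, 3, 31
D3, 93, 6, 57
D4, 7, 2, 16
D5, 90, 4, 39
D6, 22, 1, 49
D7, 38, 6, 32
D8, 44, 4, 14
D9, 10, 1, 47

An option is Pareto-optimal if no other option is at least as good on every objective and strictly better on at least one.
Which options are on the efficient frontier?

D1: not dominated (best ranking).
D2: dominated by D4 (ranking 7≤88, duration 2≤3, tuition 16≤31).
D3: dominated by D1 (ranking 3≤93, duration 6≤6, tuition 35≤57).
D4: not dominated.
D5: dominated by D2 (ranking 88≤90, duration 3≤4, tuition 31≤39).
D6: dominated by D9 (ranking 10≤22, duration 1≤1, tuition 47≤49).
D7: dominated by D4 (ranking 7≤38, duration 2≤6, tuition 16≤32).
D8: not dominated (best tuition).
D9: not dominated.

D1, D4, D8, D9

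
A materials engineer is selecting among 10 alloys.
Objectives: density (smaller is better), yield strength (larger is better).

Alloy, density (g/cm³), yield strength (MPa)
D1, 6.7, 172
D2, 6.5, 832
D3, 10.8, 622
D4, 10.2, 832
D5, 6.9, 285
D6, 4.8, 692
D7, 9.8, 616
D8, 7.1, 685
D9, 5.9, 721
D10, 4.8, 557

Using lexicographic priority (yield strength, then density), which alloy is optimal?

D2

First maximize yield strength: best is 832, kept {D2, D4}.
Then minimize density: best is 6.5, kept {D2}.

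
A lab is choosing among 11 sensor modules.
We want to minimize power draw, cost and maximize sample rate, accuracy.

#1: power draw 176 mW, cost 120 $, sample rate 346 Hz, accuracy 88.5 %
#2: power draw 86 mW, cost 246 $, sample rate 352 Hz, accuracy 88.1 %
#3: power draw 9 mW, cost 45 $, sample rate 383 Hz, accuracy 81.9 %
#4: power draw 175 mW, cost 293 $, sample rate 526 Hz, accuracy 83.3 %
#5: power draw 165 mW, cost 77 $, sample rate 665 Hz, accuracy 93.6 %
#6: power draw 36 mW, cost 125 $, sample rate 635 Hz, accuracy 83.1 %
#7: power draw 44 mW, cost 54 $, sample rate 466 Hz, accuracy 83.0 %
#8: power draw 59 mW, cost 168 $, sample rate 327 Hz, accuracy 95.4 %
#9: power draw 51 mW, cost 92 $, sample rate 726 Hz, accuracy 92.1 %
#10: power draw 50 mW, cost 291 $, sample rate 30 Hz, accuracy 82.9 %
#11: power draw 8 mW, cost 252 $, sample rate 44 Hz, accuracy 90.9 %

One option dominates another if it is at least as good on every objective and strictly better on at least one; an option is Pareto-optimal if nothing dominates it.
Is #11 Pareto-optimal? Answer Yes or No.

#1: worse on power draw (176 vs 8).
#2: worse on power draw (86 vs 8).
#3: worse on power draw (9 vs 8).
#4: worse on power draw (175 vs 8).
#5: worse on power draw (165 vs 8).
#6: worse on power draw (36 vs 8).
#7: worse on power draw (44 vs 8).
#8: worse on power draw (59 vs 8).
#9: worse on power draw (51 vs 8).
#10: worse on power draw (50 vs 8).
No option is at least as good as #11 on every objective and strictly better on one.

Yes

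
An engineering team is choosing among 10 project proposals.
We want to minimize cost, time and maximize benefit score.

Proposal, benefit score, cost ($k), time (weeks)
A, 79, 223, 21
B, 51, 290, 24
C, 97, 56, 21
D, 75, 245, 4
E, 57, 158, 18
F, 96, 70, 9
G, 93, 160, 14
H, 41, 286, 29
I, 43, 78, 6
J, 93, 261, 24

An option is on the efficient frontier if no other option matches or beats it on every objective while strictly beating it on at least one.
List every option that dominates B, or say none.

A: benefit score 79≥51, cost 223≤290, time 21≤24 — dominates B.
C: benefit score 97≥51, cost 56≤290, time 21≤24 — dominates B.
D: benefit score 75≥51, cost 245≤290, time 4≤24 — dominates B.
E: benefit score 57≥51, cost 158≤290, time 18≤24 — dominates B.
F: benefit score 96≥51, cost 70≤290, time 9≤24 — dominates B.
G: benefit score 93≥51, cost 160≤290, time 14≤24 — dominates B.
J: benefit score 93≥51, cost 261≤290, time 24≤24 — dominates B.
Others (H, I) are each worse than B on at least one objective.

A, C, D, E, F, G, J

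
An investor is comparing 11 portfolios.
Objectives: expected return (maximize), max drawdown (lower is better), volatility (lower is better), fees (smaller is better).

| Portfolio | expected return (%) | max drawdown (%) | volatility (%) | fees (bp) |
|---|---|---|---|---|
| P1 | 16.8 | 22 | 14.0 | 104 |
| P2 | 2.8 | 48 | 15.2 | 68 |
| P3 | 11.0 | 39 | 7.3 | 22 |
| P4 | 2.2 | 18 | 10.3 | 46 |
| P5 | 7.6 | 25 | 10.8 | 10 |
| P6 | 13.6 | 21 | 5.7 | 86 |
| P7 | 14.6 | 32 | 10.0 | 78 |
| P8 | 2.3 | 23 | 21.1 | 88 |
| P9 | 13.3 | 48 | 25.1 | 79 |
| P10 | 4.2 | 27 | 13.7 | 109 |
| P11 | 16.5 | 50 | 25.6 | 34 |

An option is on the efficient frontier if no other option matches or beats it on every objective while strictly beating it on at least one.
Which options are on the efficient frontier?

P1, P3, P4, P5, P6, P7, P11

P1: not dominated (best expected return).
P2: dominated by P3 (expected return 11.0≥2.8, max drawdown 39≤48, volatility 7.3≤15.2, fees 22≤68).
P3: not dominated.
P4: not dominated (best max drawdown).
P5: not dominated (best fees).
P6: not dominated (best volatility).
P7: not dominated.
P8: dominated by P6 (expected return 13.6≥2.3, max drawdown 21≤23, volatility 5.7≤21.1, fees 86≤88).
P9: dominated by P7 (expected return 14.6≥13.3, max drawdown 32≤48, volatility 10.0≤25.1, fees 78≤79).
P10: dominated by P5 (expected return 7.6≥4.2, max drawdown 25≤27, volatility 10.8≤13.7, fees 10≤109).
P11: not dominated.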